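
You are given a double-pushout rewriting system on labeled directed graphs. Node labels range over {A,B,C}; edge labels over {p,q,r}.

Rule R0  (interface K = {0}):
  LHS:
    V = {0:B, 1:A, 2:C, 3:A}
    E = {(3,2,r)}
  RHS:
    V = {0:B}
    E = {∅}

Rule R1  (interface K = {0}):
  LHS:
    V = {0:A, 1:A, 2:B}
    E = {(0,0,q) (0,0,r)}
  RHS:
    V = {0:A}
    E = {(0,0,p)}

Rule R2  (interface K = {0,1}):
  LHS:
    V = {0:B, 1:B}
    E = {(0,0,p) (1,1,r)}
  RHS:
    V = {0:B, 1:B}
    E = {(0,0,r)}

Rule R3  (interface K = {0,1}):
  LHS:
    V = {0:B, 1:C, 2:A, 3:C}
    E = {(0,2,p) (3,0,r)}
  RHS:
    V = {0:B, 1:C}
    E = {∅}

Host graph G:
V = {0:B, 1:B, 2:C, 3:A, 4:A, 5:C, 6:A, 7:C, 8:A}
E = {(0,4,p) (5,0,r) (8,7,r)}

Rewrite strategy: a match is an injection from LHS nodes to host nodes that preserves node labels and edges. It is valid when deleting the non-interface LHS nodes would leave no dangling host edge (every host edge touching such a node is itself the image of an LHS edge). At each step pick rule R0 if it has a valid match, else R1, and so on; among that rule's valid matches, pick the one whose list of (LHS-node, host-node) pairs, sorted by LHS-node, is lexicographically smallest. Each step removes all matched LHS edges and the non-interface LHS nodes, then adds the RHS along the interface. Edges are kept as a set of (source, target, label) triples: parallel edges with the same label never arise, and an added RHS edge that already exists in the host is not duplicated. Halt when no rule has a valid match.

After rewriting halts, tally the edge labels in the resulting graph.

Answer: (no edges)

Steps:
start.  V:9 E:3  edges: 0-p->4 5-r->0 8-r->7
1. fire R0 via {0↦0, 1↦3, 2↦7, 3↦8}  →  V:6 E:2  edges: 0-p->4 5-r->0
2. fire R3 via {0↦0, 1↦2, 2↦4, 3↦5}  →  V:4 E:0  edges: ∅
normal form: no rule applies after step 2
NF edges: []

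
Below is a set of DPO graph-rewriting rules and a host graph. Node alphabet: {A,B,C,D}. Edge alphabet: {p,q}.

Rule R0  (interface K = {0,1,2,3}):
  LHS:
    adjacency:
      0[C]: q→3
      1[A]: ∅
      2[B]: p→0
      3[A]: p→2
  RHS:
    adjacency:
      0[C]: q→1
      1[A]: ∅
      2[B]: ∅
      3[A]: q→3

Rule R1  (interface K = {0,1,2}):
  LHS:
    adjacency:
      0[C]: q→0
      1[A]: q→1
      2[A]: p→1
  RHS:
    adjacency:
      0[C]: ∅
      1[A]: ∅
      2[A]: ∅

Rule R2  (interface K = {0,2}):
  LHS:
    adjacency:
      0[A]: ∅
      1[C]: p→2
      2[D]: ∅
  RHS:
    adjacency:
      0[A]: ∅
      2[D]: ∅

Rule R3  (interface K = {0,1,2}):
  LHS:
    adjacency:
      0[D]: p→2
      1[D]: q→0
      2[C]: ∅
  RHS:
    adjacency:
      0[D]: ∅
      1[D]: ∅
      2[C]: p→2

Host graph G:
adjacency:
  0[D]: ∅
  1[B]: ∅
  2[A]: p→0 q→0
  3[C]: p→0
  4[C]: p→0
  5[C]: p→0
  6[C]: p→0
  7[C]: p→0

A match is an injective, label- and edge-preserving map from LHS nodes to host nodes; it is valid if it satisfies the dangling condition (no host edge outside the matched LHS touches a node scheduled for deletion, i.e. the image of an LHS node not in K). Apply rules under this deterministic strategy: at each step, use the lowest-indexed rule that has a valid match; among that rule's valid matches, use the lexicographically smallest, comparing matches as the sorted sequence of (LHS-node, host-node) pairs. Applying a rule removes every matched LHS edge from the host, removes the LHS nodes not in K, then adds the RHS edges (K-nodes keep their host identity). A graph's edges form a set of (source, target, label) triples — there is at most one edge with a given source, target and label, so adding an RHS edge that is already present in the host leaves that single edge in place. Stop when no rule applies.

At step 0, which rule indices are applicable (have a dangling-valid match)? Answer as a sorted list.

Answer: [R2]

Steps:
R0: no valid match — LHS pattern not found
R1: no valid match — LHS pattern not found
R2: 5 valid matches — {0↦2, 1↦3, 2↦0}, {0↦2, 1↦4, 2↦0}, {0↦2, 1↦5, 2↦0} (+2 more)
R3: no valid match — LHS pattern not found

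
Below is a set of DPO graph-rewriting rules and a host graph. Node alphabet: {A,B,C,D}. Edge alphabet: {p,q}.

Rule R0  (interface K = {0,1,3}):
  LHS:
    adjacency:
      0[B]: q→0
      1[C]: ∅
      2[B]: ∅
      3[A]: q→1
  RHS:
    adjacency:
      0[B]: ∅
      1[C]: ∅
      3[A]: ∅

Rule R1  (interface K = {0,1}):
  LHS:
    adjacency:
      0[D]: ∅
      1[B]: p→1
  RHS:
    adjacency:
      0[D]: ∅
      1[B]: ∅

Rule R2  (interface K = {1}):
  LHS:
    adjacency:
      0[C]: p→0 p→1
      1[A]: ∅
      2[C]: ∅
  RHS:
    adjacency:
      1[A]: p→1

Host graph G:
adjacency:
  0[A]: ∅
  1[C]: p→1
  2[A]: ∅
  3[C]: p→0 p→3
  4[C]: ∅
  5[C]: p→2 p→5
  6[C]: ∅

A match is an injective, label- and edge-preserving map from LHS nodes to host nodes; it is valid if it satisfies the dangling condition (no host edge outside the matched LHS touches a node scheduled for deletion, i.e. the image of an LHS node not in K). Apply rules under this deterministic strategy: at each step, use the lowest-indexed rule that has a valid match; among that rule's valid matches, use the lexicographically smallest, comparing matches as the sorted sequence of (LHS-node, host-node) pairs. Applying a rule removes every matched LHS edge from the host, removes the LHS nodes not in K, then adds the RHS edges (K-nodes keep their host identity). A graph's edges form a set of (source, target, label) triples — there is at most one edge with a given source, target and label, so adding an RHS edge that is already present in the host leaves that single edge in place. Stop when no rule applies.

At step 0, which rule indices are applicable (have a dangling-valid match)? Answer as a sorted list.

R0: no valid match — LHS pattern not found
R1: no valid match — LHS pattern not found
R2: 4 valid matches — {0↦3, 1↦0, 2↦4}, {0↦3, 1↦0, 2↦6}, {0↦5, 1↦2, 2↦4} (+1 more)

Answer: [R2]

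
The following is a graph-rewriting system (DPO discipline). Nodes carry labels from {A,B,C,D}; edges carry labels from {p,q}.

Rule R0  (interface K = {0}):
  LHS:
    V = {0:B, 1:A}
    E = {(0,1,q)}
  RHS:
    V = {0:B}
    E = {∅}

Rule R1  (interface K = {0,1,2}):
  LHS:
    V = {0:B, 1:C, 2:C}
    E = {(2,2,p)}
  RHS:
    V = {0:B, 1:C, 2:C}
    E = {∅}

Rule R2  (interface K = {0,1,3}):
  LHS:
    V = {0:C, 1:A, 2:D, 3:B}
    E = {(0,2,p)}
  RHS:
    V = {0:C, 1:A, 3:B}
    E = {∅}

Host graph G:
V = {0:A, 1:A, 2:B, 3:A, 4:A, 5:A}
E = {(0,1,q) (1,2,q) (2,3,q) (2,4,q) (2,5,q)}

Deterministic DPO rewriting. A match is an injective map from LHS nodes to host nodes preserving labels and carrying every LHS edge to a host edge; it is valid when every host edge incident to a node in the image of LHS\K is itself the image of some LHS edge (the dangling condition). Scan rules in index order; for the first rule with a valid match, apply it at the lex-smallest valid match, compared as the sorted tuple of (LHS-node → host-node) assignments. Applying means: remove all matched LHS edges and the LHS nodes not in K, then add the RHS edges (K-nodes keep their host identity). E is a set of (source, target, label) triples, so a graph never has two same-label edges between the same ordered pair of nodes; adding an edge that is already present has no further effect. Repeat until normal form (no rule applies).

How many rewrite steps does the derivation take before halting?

initial: |V|=6 |E|=5  E = 0-q->1 1-q->2 2-q->3 2-q->4 2-q->5
step 1: apply R0 at {0↦2, 1↦3}  → |V|=5 |E|=4  E = 0-q->1 1-q->2 2-q->4 2-q->5
step 2: apply R0 at {0↦2, 1↦4}  → |V|=4 |E|=3  E = 0-q->1 1-q->2 2-q->5
step 3: apply R0 at {0↦2, 1↦5}  → |V|=3 |E|=2  E = 0-q->1 1-q->2
halt: no rule applies after step 3

Answer: 3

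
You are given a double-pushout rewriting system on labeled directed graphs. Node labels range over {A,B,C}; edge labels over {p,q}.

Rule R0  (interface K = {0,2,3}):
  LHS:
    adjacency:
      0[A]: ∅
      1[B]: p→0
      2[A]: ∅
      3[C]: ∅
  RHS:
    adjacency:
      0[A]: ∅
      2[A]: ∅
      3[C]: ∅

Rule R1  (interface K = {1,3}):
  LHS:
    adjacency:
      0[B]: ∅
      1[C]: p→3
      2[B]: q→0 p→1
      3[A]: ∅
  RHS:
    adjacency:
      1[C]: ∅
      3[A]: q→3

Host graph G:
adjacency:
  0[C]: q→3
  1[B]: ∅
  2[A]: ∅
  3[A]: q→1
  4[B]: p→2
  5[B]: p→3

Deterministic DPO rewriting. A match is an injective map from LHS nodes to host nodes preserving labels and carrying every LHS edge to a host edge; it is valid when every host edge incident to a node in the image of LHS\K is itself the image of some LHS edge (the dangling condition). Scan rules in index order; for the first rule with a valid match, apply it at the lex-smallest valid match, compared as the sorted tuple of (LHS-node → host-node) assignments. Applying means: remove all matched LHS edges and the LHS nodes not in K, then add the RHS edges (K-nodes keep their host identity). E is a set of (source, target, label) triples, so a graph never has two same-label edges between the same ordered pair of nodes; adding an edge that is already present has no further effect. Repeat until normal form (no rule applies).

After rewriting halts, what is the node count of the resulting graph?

initial: |V|=6 |E|=4  E = 0-q->3 3-q->1 4-p->2 5-p->3
step 1: apply R0 at {0↦2, 1↦4, 2↦3, 3↦0}  → |V|=5 |E|=3  E = 0-q->3 3-q->1 5-p->3
step 2: apply R0 at {0↦3, 1↦5, 2↦2, 3↦0}  → |V|=4 |E|=2  E = 0-q->3 3-q->1
normal form: no rule applies after step 2
NF nodes: {0:C, 1:B, 2:A, 3:A}

Answer: 4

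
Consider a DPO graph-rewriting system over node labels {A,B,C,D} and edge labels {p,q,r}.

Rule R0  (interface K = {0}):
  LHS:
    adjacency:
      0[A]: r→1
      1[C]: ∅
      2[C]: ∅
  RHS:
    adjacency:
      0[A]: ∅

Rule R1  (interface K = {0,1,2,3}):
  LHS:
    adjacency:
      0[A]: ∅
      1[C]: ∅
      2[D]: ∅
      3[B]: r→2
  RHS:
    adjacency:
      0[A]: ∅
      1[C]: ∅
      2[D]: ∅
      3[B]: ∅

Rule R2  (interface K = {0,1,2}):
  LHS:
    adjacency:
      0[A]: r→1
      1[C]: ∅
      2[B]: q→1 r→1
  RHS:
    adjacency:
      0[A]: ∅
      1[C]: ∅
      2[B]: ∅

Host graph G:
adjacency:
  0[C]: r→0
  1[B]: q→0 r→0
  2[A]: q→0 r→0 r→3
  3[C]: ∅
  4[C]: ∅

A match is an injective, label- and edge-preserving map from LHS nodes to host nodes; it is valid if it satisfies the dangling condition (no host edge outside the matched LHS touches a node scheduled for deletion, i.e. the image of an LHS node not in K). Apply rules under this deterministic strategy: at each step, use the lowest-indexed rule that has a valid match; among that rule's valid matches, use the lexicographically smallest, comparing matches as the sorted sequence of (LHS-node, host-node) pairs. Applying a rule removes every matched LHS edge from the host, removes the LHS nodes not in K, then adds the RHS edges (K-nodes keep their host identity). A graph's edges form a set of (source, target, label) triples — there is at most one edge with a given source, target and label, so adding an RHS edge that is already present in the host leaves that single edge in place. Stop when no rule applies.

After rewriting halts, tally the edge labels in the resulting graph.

start.  V:5 E:6  edges: 0-r->0 1-q->0 1-r->0 2-q->0 2-r->0 2-r->3
1. fire R0 via {0↦2, 1↦3, 2↦4}  →  V:3 E:5  edges: 0-r->0 1-q->0 1-r->0 2-q->0 2-r->0
2. fire R2 via {0↦2, 1↦0, 2↦1}  →  V:3 E:2  edges: 0-r->0 2-q->0
halt: no rule applies after step 2
NF edges: [(0, 0, 'r'), (2, 0, 'q')]

Answer: q:1 r:1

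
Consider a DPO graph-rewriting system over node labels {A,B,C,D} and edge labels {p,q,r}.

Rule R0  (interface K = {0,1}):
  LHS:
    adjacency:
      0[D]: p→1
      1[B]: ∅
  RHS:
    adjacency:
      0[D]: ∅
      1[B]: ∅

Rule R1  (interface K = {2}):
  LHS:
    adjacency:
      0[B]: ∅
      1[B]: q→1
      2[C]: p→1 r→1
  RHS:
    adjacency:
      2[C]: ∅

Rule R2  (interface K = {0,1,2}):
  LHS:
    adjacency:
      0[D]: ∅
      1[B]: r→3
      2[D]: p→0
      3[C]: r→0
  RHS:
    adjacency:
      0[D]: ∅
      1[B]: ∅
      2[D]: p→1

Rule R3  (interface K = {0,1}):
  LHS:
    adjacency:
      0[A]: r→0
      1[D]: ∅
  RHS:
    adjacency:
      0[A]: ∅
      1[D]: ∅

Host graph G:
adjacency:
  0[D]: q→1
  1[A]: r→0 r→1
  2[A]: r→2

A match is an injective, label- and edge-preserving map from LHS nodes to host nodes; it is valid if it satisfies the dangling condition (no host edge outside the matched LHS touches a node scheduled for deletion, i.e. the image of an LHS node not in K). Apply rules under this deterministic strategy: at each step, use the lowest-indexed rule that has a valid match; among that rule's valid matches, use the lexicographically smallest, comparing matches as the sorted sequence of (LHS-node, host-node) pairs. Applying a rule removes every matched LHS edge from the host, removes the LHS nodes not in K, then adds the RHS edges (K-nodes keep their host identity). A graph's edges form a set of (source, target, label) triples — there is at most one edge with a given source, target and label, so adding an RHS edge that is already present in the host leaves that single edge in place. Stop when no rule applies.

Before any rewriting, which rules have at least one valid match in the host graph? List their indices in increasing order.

Answer: [R3]

Derivation:
R0: no valid match — LHS pattern not found
R1: no valid match — LHS pattern not found
R2: no valid match — LHS pattern not found
R3: 2 valid matches — {0↦1, 1↦0}, {0↦2, 1↦0}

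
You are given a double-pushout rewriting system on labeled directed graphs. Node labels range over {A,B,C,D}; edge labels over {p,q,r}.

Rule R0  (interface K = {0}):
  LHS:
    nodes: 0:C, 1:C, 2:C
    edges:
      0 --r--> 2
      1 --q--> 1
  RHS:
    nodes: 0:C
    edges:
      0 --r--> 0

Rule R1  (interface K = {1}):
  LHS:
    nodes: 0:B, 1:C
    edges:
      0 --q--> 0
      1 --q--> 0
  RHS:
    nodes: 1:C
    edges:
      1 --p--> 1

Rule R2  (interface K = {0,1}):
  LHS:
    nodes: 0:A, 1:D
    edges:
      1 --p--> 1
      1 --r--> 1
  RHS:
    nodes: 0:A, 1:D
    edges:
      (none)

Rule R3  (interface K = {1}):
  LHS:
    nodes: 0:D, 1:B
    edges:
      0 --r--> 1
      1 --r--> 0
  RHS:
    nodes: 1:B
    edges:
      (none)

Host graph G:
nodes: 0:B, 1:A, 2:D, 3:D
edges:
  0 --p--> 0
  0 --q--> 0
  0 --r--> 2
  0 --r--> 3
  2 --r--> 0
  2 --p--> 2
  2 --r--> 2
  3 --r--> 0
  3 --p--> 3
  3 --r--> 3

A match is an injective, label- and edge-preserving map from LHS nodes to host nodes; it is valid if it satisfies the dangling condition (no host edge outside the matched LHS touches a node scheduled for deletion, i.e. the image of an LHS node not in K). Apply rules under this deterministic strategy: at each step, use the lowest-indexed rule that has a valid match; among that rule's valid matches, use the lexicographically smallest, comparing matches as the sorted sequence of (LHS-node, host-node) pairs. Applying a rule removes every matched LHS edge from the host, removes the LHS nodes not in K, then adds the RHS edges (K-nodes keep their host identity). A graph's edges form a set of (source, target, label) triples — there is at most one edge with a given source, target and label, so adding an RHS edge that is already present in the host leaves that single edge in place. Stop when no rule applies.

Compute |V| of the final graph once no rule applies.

start.  V:4 E:10  edges: 0-p->0 0-q->0 0-r->2 0-r->3 2-r->0 2-p->2 2-r->2 3-r->0 3-p->3 3-r->3
1. fire R2 via {0↦1, 1↦2}  →  V:4 E:8  edges: 0-p->0 0-q->0 0-r->2 0-r->3 2-r->0 3-r->0 3-p->3 3-r->3
2. fire R2 via {0↦1, 1↦3}  →  V:4 E:6  edges: 0-p->0 0-q->0 0-r->2 0-r->3 2-r->0 3-r->0
3. fire R3 via {0↦2, 1↦0}  →  V:3 E:4  edges: 0-p->0 0-q->0 0-r->3 3-r->0
4. fire R3 via {0↦3, 1↦0}  →  V:2 E:2  edges: 0-p->0 0-q->0
normal form: no rule applies after step 4
NF nodes: {0:B, 1:A}

Answer: 2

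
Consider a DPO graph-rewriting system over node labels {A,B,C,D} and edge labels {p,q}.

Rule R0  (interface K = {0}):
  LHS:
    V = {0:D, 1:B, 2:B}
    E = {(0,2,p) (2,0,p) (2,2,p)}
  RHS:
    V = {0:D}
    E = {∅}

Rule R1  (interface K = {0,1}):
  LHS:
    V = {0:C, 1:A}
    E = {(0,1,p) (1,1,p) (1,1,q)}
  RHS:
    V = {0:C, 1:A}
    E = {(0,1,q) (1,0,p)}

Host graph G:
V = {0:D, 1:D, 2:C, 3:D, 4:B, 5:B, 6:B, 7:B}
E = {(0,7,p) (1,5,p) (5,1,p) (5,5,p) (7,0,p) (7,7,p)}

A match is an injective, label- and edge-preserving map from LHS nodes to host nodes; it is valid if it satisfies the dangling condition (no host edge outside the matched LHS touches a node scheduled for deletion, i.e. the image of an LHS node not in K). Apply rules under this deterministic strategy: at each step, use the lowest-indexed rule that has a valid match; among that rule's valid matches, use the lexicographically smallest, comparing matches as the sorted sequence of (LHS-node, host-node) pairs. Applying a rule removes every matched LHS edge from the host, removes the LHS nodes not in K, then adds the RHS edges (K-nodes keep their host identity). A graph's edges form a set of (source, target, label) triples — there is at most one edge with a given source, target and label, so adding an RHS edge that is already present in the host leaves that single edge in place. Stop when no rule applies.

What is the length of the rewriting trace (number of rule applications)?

initial: |V|=8 |E|=6  E = 0-p->7 1-p->5 5-p->1 5-p->5 7-p->0 7-p->7
step 1: apply R0 at {0↦0, 1↦4, 2↦7}  → |V|=6 |E|=3  E = 1-p->5 5-p->1 5-p->5
step 2: apply R0 at {0↦1, 1↦6, 2↦5}  → |V|=4 |E|=0  E = ∅
halt: no rule applies after step 2

Answer: 2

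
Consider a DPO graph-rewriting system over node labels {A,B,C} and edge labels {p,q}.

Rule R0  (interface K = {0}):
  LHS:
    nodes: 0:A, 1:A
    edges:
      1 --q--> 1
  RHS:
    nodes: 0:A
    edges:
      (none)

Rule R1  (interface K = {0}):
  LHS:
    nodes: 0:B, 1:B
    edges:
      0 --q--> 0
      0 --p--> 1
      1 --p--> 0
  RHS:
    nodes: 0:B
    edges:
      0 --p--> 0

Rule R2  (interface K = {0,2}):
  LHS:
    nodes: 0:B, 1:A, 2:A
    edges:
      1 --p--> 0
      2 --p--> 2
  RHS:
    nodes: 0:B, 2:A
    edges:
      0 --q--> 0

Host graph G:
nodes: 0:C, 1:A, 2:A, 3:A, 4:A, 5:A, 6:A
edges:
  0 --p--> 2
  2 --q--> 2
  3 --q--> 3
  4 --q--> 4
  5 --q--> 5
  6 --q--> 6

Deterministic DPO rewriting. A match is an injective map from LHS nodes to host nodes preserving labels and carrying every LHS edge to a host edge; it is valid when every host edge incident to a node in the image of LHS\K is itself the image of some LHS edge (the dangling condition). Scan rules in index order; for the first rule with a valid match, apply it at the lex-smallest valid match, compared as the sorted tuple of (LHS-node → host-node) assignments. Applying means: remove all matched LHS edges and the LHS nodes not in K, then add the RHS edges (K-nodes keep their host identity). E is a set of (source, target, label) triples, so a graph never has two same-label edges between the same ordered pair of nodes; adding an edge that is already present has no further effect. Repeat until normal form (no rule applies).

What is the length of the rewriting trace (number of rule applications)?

Answer: 4

Steps:
[0] host  ⇒  7 nodes, 6 edges  {0-p->2 2-q->2 3-q->3 4-q->4 5-q->5 6-q->6}
[1] R0 @ {0↦1, 1↦3}  ⇒  6 nodes, 5 edges  {0-p->2 2-q->2 4-q->4 5-q->5 6-q->6}
[2] R0 @ {0↦1, 1↦4}  ⇒  5 nodes, 4 edges  {0-p->2 2-q->2 5-q->5 6-q->6}
[3] R0 @ {0↦1, 1↦5}  ⇒  4 nodes, 3 edges  {0-p->2 2-q->2 6-q->6}
[4] R0 @ {0↦1, 1↦6}  ⇒  3 nodes, 2 edges  {0-p->2 2-q->2}
halt: no rule applies after step 4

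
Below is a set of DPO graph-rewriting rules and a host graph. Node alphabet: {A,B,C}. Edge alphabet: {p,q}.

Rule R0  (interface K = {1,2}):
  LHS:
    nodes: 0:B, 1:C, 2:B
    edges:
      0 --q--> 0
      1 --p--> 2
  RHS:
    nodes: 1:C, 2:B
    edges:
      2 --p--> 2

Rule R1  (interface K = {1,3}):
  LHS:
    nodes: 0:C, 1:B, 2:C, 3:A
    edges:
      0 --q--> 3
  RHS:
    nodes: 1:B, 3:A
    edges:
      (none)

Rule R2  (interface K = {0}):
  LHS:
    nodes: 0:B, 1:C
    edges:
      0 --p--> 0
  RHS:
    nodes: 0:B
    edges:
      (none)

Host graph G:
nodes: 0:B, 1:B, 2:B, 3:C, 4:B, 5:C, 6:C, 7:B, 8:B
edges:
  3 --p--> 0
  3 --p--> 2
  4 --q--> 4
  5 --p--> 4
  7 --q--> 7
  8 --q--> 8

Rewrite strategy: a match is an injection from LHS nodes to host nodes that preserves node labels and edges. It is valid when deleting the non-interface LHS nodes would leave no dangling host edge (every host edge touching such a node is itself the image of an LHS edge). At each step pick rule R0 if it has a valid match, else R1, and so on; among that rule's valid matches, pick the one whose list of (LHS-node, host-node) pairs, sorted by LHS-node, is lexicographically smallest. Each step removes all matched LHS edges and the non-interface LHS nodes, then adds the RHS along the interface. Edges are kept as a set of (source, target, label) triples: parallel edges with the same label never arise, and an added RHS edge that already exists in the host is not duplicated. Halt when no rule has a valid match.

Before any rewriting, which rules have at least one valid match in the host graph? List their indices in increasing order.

R0: 6 valid matches — {0↦7, 1↦3, 2↦0}, {0↦7, 1↦3, 2↦2}, {0↦7, 1↦5, 2↦4} (+3 more)
R1: no valid match — LHS pattern not found
R2: no valid match — LHS pattern not found

Answer: [R0]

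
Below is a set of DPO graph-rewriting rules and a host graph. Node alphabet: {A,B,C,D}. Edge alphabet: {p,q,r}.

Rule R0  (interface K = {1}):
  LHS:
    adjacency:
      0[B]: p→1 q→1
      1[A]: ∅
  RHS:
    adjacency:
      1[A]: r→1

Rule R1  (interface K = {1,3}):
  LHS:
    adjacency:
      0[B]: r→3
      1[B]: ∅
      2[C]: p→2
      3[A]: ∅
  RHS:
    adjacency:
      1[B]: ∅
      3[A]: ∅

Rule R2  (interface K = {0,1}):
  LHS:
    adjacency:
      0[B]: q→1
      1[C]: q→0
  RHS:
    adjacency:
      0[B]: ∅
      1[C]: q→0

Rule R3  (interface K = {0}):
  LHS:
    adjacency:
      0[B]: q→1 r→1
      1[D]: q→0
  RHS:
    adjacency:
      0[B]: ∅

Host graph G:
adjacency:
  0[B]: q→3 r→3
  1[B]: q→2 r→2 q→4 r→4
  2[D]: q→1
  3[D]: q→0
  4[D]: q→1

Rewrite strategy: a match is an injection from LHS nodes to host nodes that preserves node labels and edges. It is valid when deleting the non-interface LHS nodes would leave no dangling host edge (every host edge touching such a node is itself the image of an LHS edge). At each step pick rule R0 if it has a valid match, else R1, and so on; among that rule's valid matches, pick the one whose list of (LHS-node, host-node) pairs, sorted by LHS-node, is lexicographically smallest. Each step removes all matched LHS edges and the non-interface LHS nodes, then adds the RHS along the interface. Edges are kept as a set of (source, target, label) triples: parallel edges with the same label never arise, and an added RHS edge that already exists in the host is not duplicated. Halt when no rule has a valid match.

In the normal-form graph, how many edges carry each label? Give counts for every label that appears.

start.  V:5 E:9  edges: 0-q->3 0-r->3 1-q->2 1-r->2 1-q->4 1-r->4 2-q->1 3-q->0 4-q->1
1. fire R3 via {0↦0, 1↦3}  →  V:4 E:6  edges: 1-q->2 1-r->2 1-q->4 1-r->4 2-q->1 4-q->1
2. fire R3 via {0↦1, 1↦2}  →  V:3 E:3  edges: 1-q->4 1-r->4 4-q->1
3. fire R3 via {0↦1, 1↦4}  →  V:2 E:0  edges: ∅
normal form: no rule applies after step 3
NF edges: []

Answer: (no edges)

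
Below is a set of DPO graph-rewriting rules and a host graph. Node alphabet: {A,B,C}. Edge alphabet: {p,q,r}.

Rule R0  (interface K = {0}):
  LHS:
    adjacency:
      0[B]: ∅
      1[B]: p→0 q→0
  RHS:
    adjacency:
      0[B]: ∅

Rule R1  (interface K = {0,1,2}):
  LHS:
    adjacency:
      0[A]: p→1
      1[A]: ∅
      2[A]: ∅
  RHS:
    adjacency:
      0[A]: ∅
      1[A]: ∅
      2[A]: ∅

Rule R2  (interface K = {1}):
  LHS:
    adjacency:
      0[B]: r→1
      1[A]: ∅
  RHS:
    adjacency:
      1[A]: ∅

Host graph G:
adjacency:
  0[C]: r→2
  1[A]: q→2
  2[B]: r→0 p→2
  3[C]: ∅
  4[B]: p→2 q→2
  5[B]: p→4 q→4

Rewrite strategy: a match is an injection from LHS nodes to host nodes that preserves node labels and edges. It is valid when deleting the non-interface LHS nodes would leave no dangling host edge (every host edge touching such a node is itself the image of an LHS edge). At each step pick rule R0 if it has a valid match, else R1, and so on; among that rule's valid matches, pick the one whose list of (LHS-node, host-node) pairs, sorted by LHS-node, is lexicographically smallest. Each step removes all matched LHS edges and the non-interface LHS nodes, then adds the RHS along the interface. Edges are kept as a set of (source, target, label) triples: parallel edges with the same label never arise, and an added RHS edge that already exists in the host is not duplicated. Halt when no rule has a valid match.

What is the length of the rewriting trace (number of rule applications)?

initial: |V|=6 |E|=8  E = 0-r->2 1-q->2 2-r->0 2-p->2 4-p->2 4-q->2 5-p->4 5-q->4
step 1: apply R0 at {0↦4, 1↦5}  → |V|=5 |E|=6  E = 0-r->2 1-q->2 2-r->0 2-p->2 4-p->2 4-q->2
step 2: apply R0 at {0↦2, 1↦4}  → |V|=4 |E|=4  E = 0-r->2 1-q->2 2-r->0 2-p->2
final graph: no rule applies after step 2

Answer: 2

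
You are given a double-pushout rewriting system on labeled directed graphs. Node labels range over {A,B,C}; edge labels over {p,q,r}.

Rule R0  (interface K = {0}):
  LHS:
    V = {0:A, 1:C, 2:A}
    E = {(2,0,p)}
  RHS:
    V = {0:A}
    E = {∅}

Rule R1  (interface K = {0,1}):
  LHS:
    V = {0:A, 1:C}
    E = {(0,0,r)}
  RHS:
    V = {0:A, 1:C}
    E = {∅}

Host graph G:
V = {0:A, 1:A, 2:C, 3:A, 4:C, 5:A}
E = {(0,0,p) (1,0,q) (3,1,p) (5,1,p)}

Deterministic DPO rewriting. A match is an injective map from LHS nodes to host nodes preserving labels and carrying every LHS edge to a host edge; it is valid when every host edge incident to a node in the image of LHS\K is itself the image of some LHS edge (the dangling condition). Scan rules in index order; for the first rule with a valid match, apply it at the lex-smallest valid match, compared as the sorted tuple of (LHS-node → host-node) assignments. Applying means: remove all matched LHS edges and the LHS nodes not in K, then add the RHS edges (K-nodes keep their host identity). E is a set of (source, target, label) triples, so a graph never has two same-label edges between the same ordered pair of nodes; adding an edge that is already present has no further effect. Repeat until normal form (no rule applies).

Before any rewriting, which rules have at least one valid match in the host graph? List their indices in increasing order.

R0: 4 valid matches — {0↦1, 1↦2, 2↦3}, {0↦1, 1↦2, 2↦5}, {0↦1, 1↦4, 2↦3} (+1 more)
R1: no valid match — LHS pattern not found

Answer: [R0]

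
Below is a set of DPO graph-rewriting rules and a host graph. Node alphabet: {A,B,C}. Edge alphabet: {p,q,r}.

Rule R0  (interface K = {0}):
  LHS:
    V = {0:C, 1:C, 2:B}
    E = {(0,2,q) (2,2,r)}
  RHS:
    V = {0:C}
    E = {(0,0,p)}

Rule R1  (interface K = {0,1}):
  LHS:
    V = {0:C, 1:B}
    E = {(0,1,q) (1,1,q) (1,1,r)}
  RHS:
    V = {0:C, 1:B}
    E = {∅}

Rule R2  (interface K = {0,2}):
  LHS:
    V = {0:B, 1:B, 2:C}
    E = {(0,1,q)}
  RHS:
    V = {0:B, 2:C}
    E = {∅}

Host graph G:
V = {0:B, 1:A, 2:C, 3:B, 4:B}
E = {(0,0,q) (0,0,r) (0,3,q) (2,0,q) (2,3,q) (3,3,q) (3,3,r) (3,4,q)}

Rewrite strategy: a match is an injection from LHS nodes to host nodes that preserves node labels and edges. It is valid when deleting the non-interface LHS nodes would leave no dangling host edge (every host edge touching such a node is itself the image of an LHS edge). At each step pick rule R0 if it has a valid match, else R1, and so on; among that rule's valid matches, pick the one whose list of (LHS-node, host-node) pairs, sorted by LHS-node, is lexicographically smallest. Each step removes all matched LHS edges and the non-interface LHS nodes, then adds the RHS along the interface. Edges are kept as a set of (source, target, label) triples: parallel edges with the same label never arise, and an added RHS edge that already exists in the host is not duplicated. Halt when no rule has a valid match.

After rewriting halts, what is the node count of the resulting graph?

[0] host  ⇒  5 nodes, 8 edges  {0-q->0 0-r->0 0-q->3 2-q->0 2-q->3 3-q->3 3-r->3 3-q->4}
[1] R1 @ {0↦2, 1↦0}  ⇒  5 nodes, 5 edges  {0-q->3 2-q->3 3-q->3 3-r->3 3-q->4}
[2] R1 @ {0↦2, 1↦3}  ⇒  5 nodes, 2 edges  {0-q->3 3-q->4}
[3] R2 @ {0↦3, 1↦4, 2↦2}  ⇒  4 nodes, 1 edges  {0-q->3}
[4] R2 @ {0↦0, 1↦3, 2↦2}  ⇒  3 nodes, 0 edges  {∅}
halt: no rule applies after step 4
NF nodes: {0:B, 1:A, 2:C}

Answer: 3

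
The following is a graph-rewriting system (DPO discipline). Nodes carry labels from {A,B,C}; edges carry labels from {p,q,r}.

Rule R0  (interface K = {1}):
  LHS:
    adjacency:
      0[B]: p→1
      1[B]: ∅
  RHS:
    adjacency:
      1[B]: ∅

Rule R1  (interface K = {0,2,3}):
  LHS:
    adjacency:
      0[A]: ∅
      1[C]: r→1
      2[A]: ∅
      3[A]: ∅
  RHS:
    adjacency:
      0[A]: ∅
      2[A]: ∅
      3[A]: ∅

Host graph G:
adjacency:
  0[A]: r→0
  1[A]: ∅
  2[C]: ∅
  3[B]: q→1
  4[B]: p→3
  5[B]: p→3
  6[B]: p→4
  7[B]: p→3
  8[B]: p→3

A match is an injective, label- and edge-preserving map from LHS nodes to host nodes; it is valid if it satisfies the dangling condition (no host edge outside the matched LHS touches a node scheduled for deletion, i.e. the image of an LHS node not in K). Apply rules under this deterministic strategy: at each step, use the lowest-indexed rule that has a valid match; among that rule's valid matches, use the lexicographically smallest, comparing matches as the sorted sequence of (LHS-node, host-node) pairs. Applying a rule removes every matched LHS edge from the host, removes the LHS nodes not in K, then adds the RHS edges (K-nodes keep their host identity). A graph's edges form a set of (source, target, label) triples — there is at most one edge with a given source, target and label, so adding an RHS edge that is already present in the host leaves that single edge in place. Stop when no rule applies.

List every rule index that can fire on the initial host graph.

R0: 4 valid matches — {0↦5, 1↦3}, {0↦6, 1↦4}, {0↦7, 1↦3} (+1 more)
R1: no valid match — LHS pattern not found

Answer: [R0]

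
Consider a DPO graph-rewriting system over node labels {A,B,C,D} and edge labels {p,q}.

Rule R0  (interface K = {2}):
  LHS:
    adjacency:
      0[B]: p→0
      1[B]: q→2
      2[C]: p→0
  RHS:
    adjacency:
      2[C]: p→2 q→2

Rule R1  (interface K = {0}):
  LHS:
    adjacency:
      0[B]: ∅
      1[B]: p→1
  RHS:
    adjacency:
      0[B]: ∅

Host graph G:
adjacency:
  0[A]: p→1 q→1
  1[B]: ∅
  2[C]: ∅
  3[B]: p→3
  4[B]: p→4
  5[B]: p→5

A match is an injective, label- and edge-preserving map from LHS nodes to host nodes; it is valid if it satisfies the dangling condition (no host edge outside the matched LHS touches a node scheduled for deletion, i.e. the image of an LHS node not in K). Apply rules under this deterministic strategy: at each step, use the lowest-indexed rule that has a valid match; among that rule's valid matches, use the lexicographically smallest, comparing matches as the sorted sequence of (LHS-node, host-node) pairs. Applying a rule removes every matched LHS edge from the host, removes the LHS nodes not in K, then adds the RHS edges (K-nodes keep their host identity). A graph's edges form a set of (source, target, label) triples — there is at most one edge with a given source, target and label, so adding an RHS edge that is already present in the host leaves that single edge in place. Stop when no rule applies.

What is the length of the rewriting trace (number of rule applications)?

Answer: 3

Steps:
start.  V:6 E:5  edges: 0-p->1 0-q->1 3-p->3 4-p->4 5-p->5
1. fire R1 via {0↦1, 1↦3}  →  V:5 E:4  edges: 0-p->1 0-q->1 4-p->4 5-p->5
2. fire R1 via {0↦1, 1↦4}  →  V:4 E:3  edges: 0-p->1 0-q->1 5-p->5
3. fire R1 via {0↦1, 1↦5}  →  V:3 E:2  edges: 0-p->1 0-q->1
halt: no rule applies after step 3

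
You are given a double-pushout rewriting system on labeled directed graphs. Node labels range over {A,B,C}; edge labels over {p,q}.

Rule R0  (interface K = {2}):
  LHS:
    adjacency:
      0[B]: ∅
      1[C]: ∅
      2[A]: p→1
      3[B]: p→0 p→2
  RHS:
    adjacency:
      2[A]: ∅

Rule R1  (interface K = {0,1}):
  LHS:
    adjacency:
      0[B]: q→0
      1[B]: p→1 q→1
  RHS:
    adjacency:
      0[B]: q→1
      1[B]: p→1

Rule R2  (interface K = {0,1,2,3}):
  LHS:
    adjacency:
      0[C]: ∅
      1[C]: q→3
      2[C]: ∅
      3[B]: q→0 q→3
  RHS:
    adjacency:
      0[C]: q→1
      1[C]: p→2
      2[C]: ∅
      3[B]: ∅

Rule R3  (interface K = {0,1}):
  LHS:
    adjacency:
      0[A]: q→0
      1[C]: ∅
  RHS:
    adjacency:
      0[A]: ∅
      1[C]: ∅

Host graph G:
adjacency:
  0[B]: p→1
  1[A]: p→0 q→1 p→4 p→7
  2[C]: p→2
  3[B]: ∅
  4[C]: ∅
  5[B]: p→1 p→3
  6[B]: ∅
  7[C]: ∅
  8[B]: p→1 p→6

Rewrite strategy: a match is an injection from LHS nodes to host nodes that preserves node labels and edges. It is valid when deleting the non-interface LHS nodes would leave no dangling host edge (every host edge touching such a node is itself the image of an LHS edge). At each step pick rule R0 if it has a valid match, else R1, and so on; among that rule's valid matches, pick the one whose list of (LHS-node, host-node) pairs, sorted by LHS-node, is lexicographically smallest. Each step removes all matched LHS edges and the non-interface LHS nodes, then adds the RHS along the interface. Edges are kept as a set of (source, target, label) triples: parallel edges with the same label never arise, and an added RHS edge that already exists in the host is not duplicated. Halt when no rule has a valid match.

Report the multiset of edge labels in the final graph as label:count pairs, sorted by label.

Answer: p:3

Derivation:
start.  V:9 E:10  edges: 0-p->1 1-p->0 1-q->1 1-p->4 1-p->7 2-p->2 5-p->1 5-p->3 8-p->1 8-p->6
1. fire R0 via {0↦3, 1↦4, 2↦1, 3↦5}  →  V:6 E:7  edges: 0-p->1 1-p->0 1-q->1 1-p->7 2-p->2 8-p->1 8-p->6
2. fire R0 via {0↦6, 1↦7, 2↦1, 3↦8}  →  V:3 E:4  edges: 0-p->1 1-p->0 1-q->1 2-p->2
3. fire R3 via {0↦1, 1↦2}  →  V:3 E:3  edges: 0-p->1 1-p->0 2-p->2
final graph: no rule applies after step 3
NF edges: [(0, 1, 'p'), (1, 0, 'p'), (2, 2, 'p')]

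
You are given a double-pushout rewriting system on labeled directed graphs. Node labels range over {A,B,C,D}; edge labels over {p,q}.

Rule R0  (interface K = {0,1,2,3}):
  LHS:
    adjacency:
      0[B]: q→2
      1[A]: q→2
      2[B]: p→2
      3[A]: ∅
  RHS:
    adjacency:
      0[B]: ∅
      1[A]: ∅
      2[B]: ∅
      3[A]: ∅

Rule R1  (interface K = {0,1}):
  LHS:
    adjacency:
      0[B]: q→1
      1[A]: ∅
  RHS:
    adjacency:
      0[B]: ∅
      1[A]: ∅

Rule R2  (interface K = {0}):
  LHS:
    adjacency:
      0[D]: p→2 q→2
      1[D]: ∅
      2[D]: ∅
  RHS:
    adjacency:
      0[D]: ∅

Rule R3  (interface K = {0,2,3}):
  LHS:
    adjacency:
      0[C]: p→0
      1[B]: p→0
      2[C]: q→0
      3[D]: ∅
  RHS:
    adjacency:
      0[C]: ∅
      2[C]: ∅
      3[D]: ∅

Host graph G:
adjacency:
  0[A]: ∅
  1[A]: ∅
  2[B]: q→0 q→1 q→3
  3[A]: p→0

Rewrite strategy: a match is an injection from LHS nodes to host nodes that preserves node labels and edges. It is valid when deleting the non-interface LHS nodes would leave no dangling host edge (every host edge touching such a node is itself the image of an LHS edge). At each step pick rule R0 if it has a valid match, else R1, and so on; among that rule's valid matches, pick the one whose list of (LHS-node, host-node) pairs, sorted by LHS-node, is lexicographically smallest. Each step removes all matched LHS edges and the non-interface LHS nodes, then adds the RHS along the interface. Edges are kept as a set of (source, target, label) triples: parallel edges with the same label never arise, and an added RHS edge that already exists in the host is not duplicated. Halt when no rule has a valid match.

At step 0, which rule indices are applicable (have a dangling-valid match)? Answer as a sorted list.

Answer: [R1]

Rewrite trace:
R0: no valid match — LHS pattern not found
R1: 3 valid matches — {0↦2, 1↦0}, {0↦2, 1↦1}, {0↦2, 1↦3}
R2: no valid match — LHS pattern not found
R3: no valid match — LHS pattern not found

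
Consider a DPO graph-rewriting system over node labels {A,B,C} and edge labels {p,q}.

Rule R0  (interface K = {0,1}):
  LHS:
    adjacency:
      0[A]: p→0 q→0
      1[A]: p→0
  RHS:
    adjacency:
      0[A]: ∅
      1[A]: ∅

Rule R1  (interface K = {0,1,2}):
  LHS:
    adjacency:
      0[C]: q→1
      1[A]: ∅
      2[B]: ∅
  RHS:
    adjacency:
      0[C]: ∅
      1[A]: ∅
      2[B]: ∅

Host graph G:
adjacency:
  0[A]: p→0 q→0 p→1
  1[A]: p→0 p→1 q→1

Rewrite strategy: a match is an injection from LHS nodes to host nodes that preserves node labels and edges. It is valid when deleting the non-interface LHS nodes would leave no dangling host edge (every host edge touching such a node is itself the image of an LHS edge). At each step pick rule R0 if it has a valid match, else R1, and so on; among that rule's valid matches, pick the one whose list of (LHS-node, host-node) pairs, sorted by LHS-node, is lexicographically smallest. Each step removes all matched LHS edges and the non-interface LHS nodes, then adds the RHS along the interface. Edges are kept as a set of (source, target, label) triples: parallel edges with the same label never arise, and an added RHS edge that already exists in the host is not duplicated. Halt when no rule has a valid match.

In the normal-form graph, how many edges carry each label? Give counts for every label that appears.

[0] host  ⇒  2 nodes, 6 edges  {0-p->0 0-q->0 0-p->1 1-p->0 1-p->1 1-q->1}
[1] R0 @ {0↦0, 1↦1}  ⇒  2 nodes, 3 edges  {0-p->1 1-p->1 1-q->1}
[2] R0 @ {0↦1, 1↦0}  ⇒  2 nodes, 0 edges  {∅}
final graph: no rule applies after step 2
NF edges: []

Answer: (no edges)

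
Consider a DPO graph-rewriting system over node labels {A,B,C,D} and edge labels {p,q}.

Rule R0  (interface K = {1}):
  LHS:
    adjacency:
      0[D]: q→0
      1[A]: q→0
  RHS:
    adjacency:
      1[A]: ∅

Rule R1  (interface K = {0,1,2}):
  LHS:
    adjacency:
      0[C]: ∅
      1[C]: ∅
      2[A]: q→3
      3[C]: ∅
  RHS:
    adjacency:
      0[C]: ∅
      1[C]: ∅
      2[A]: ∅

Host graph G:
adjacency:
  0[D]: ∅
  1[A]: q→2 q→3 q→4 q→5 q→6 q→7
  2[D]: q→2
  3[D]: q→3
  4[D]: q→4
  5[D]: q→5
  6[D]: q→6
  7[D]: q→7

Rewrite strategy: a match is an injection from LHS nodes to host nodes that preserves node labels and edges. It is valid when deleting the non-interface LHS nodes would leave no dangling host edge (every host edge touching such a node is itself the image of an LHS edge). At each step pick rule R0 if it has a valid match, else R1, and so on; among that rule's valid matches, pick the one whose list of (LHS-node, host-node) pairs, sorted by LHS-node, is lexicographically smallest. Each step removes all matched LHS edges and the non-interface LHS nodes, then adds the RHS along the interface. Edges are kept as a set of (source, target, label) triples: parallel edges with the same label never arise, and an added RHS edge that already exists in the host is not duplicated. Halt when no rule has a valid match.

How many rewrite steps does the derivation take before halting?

Answer: 6

Rewrite trace:
start.  V:8 E:12  edges: 1-q->2 1-q->3 1-q->4 1-q->5 1-q->6 1-q->7 2-q->2 3-q->3 4-q->4 5-q->5 6-q->6 7-q->7
1. fire R0 via {0↦2, 1↦1}  →  V:7 E:10  edges: 1-q->3 1-q->4 1-q->5 1-q->6 1-q->7 3-q->3 4-q->4 5-q->5 6-q->6 7-q->7
2. fire R0 via {0↦3, 1↦1}  →  V:6 E:8  edges: 1-q->4 1-q->5 1-q->6 1-q->7 4-q->4 5-q->5 6-q->6 7-q->7
3. fire R0 via {0↦4, 1↦1}  →  V:5 E:6  edges: 1-q->5 1-q->6 1-q->7 5-q->5 6-q->6 7-q->7
4. fire R0 via {0↦5, 1↦1}  →  V:4 E:4  edges: 1-q->6 1-q->7 6-q->6 7-q->7
5. fire R0 via {0↦6, 1↦1}  →  V:3 E:2  edges: 1-q->7 7-q->7
6. fire R0 via {0↦7, 1↦1}  →  V:2 E:0  edges: ∅
halt: no rule applies after step 6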